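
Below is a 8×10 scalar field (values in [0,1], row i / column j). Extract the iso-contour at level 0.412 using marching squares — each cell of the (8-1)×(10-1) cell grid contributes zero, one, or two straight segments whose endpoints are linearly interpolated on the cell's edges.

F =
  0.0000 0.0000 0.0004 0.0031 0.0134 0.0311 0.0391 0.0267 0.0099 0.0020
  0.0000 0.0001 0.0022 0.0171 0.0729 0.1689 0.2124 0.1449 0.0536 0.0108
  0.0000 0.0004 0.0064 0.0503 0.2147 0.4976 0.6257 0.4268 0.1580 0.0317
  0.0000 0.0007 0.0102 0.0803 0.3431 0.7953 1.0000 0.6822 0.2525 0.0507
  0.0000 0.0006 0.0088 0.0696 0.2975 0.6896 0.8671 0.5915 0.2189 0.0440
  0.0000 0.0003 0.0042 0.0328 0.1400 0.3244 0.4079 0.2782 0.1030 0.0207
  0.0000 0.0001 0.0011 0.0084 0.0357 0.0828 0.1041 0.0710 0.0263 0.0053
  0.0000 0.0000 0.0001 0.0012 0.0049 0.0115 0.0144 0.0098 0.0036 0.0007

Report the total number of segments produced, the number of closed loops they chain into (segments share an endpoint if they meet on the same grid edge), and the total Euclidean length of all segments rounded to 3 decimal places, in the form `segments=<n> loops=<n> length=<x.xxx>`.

segments=12 loops=1 length=10.820

cell (1,4): code 0100 → (1.740,5.000)–(2.000,4.697)
cell (1,5): code 1100 → (1.483,6.000)–(1.740,5.000)
cell (1,6): code 1100 → (1.947,7.000)–(1.483,6.000)
cell (1,7): code 1000 → (2.000,7.055)–(1.947,7.000)
cell (2,4): code 0110 → (2.000,4.697)–(3.000,4.152)
cell (2,7): code 1001 → (3.000,7.629)–(2.000,7.055)
cell (3,4): code 0110 → (3.000,4.152)–(4.000,4.292)
cell (3,7): code 1001 → (4.000,7.482)–(3.000,7.629)
cell (4,4): code 0010 → (4.000,4.292)–(4.760,5.000)
cell (4,5): code 0011 → (4.760,5.000)–(4.991,6.000)
cell (4,6): code 0011 → (4.991,6.000)–(4.573,7.000)
cell (4,7): code 0001 → (4.573,7.000)–(4.000,7.482)
total: 12 segments, chained into 1 closed loop(s), length Σ = 10.820145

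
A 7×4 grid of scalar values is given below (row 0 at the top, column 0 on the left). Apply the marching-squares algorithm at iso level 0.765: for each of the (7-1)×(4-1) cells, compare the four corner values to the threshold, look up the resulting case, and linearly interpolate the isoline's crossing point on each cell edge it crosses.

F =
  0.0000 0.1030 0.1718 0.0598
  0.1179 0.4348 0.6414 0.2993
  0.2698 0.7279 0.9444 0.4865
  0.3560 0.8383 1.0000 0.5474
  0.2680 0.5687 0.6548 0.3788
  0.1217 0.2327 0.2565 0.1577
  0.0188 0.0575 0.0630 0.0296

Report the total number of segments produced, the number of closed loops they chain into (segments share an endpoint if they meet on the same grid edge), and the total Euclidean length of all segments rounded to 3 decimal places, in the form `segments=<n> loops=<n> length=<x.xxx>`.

segments=8 loops=1 length=6.043

cell (1,1): code 0100 → (1.408,2.000)–(2.000,1.171)
cell (1,2): code 1000 → (2.000,2.392)–(1.408,2.000)
cell (2,0): code 0100 → (2.336,1.000)–(3.000,0.848)
cell (2,1): code 1110 → (2.000,1.171)–(2.336,1.000)
cell (2,2): code 1001 → (3.000,2.519)–(2.000,2.392)
cell (3,0): code 0010 → (3.000,0.848)–(3.272,1.000)
cell (3,1): code 0011 → (3.272,1.000)–(3.681,2.000)
cell (3,2): code 0001 → (3.681,2.000)–(3.000,2.519)
total: 8 segments, chained into 1 closed loop(s), length Σ = 6.042842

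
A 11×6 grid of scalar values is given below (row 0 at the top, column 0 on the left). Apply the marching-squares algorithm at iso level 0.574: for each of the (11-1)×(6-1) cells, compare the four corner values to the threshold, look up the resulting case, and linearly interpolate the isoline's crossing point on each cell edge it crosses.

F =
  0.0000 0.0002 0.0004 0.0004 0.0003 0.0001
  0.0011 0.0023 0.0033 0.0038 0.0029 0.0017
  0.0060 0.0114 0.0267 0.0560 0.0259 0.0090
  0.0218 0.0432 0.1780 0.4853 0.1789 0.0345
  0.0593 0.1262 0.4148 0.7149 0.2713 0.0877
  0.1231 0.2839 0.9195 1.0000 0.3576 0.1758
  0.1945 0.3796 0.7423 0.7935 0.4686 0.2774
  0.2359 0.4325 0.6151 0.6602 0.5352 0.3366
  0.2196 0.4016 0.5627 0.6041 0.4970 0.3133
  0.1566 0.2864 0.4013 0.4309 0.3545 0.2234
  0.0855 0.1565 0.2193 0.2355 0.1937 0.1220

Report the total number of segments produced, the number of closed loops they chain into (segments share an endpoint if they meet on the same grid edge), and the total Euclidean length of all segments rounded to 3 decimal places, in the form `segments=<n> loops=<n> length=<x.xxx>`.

cell (3,2): code 0100 → (3.386,3.000)–(4.000,2.530)
cell (3,3): code 1000 → (4.000,3.318)–(3.386,3.000)
cell (4,1): code 0100 → (4.315,2.000)–(5.000,1.456)
cell (4,2): code 1110 → (4.000,2.530)–(4.315,2.000)
cell (4,3): code 1001 → (5.000,3.663)–(4.000,3.318)
cell (5,1): code 0110 → (5.000,1.456)–(6.000,1.536)
cell (5,3): code 1001 → (6.000,3.676)–(5.000,3.663)
cell (6,1): code 0110 → (6.000,1.536)–(7.000,1.775)
cell (6,3): code 1001 → (7.000,3.690)–(6.000,3.676)
cell (7,1): code 0010 → (7.000,1.775)–(7.784,2.000)
cell (7,2): code 0111 → (7.784,2.000)–(8.000,2.273)
cell (7,3): code 1001 → (8.000,3.281)–(7.000,3.690)
cell (8,2): code 0010 → (8.000,2.273)–(8.174,3.000)
cell (8,3): code 0001 → (8.174,3.000)–(8.000,3.281)
total: 14 segments, chained into 1 closed loop(s), length Σ = 11.366573

segments=14 loops=1 length=11.367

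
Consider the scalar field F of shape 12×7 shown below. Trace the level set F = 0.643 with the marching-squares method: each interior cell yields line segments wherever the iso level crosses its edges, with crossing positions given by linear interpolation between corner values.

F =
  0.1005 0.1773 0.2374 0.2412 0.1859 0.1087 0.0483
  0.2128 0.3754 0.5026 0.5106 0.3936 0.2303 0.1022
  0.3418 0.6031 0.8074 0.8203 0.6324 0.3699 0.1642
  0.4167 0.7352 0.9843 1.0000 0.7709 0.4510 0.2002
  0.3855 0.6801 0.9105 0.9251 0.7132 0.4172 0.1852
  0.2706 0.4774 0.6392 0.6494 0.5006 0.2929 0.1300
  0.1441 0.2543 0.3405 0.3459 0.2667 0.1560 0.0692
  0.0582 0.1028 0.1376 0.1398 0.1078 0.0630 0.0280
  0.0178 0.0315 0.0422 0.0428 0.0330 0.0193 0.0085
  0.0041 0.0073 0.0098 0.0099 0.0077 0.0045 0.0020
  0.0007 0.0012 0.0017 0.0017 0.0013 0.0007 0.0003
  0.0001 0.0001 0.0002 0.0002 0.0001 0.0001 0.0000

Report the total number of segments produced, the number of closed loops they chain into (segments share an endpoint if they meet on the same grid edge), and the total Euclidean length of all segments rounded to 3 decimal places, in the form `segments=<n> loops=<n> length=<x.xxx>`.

segments=16 loops=1 length=11.444

cell (1,1): code 0100 → (1.461,2.000)–(2.000,1.195)
cell (1,2): code 1100 → (1.428,3.000)–(1.461,2.000)
cell (1,3): code 1000 → (2.000,3.944)–(1.428,3.000)
cell (2,0): code 0100 → (2.302,1.000)–(3.000,0.711)
cell (2,1): code 1110 → (2.000,1.195)–(2.302,1.000)
cell (2,3): code 1101 → (2.077,4.000)–(2.000,3.944)
cell (2,4): code 1000 → (3.000,4.400)–(2.077,4.000)
cell (3,0): code 0110 → (3.000,0.711)–(4.000,0.874)
cell (3,4): code 1001 → (4.000,4.237)–(3.000,4.400)
cell (4,0): code 0010 → (4.000,0.874)–(4.183,1.000)
cell (4,1): code 0011 → (4.183,1.000)–(4.986,2.000)
cell (4,2): code 0111 → (4.986,2.000)–(5.000,2.373)
cell (4,3): code 1011 → (5.000,3.043)–(4.330,4.000)
cell (4,4): code 0001 → (4.330,4.000)–(4.000,4.237)
cell (5,2): code 0010 → (5.000,2.373)–(5.021,3.000)
cell (5,3): code 0001 → (5.021,3.000)–(5.000,3.043)
total: 16 segments, chained into 1 closed loop(s), length Σ = 11.443874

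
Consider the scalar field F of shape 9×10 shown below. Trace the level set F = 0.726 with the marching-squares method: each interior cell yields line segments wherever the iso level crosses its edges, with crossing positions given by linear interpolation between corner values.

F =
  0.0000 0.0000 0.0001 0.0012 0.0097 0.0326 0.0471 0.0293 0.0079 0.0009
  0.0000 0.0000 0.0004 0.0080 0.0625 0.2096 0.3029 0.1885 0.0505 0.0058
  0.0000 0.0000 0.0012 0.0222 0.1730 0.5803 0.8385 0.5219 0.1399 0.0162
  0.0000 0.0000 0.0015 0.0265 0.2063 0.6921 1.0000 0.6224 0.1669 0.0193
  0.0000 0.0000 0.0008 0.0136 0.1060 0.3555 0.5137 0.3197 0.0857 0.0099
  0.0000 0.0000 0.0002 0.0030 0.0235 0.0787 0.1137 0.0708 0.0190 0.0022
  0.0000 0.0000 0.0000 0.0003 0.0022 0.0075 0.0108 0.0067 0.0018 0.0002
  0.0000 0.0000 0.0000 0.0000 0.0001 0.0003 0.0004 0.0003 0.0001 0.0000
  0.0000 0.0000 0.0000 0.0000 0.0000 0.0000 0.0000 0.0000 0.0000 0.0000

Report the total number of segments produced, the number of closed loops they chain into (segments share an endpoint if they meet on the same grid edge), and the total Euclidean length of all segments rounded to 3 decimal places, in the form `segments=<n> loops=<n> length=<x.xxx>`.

segments=6 loops=1 length=5.033

cell (1,5): code 0100 → (1.790,6.000)–(2.000,5.564)
cell (1,6): code 1000 → (2.000,6.355)–(1.790,6.000)
cell (2,5): code 0110 → (2.000,5.564)–(3.000,5.110)
cell (2,6): code 1001 → (3.000,6.726)–(2.000,6.355)
cell (3,5): code 0010 → (3.000,5.110)–(3.563,6.000)
cell (3,6): code 0001 → (3.563,6.000)–(3.000,6.726)
total: 6 segments, chained into 1 closed loop(s), length Σ = 5.033114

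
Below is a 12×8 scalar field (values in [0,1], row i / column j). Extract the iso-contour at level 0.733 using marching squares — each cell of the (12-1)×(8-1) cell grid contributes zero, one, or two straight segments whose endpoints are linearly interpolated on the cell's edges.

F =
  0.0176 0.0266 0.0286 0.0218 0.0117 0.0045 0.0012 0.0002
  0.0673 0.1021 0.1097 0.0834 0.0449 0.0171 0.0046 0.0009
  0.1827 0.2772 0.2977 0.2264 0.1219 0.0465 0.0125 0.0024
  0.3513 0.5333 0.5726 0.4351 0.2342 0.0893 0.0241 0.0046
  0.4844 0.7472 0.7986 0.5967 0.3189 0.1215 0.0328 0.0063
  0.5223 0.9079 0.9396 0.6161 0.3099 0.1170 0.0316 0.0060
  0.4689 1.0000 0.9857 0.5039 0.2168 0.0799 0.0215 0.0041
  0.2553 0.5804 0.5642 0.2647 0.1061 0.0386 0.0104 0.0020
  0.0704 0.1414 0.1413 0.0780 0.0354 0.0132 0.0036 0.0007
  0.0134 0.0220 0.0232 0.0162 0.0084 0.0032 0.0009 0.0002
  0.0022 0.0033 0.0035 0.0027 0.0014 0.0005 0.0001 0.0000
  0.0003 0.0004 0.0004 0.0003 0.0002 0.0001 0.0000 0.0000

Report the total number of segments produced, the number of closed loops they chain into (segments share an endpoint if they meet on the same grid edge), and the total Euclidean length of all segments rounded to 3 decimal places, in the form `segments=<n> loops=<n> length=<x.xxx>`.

cell (3,0): code 0100 → (3.934,1.000)–(4.000,0.946)
cell (3,1): code 1100 → (3.710,2.000)–(3.934,1.000)
cell (3,2): code 1000 → (4.000,2.325)–(3.710,2.000)
cell (4,0): code 0110 → (4.000,0.946)–(5.000,0.546)
cell (4,2): code 1001 → (5.000,2.639)–(4.000,2.325)
cell (5,0): code 0110 → (5.000,0.546)–(6.000,0.497)
cell (5,2): code 1001 → (6.000,2.524)–(5.000,2.639)
cell (6,0): code 0010 → (6.000,0.497)–(6.636,1.000)
cell (6,1): code 0011 → (6.636,1.000)–(6.600,2.000)
cell (6,2): code 0001 → (6.600,2.000)–(6.000,2.524)
total: 10 segments, chained into 1 closed loop(s), length Σ = 8.286857

segments=10 loops=1 length=8.287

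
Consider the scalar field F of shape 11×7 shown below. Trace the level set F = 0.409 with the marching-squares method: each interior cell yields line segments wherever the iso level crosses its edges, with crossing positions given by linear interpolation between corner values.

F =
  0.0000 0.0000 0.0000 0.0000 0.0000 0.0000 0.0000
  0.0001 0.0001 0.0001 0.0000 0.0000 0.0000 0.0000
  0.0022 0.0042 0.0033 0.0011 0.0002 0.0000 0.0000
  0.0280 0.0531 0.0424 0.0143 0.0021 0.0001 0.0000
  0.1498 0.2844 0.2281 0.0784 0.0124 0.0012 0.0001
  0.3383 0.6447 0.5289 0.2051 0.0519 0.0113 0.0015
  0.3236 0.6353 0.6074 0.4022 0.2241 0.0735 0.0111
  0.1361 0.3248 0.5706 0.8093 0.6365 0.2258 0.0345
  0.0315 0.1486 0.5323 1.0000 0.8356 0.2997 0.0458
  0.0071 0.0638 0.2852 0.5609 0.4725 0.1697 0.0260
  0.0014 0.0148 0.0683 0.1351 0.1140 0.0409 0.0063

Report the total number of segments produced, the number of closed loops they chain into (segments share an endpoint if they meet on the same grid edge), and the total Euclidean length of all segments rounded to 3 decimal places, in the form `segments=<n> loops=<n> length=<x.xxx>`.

cell (4,0): code 0100 → (4.346,1.000)–(5.000,0.231)
cell (4,1): code 1100 → (4.601,2.000)–(4.346,1.000)
cell (4,2): code 1000 → (5.000,2.370)–(4.601,2.000)
cell (5,0): code 0110 → (5.000,0.231)–(6.000,0.274)
cell (5,2): code 1001 → (6.000,2.967)–(5.000,2.370)
cell (6,0): code 0010 → (6.000,0.274)–(6.729,1.000)
cell (6,1): code 0111 → (6.729,1.000)–(7.000,1.343)
cell (6,2): code 1101 → (6.017,3.000)–(6.000,2.967)
cell (6,3): code 1100 → (6.448,4.000)–(6.017,3.000)
cell (6,4): code 1000 → (7.000,4.554)–(6.448,4.000)
cell (7,1): code 0110 → (7.000,1.343)–(8.000,1.679)
cell (7,4): code 1001 → (8.000,4.796)–(7.000,4.554)
cell (8,1): code 0010 → (8.000,1.679)–(8.499,2.000)
cell (8,2): code 0111 → (8.499,2.000)–(9.000,2.449)
cell (8,4): code 1001 → (9.000,4.210)–(8.000,4.796)
cell (9,2): code 0010 → (9.000,2.449)–(9.357,3.000)
cell (9,3): code 0011 → (9.357,3.000)–(9.177,4.000)
cell (9,4): code 0001 → (9.177,4.000)–(9.000,4.210)
total: 18 segments, chained into 1 closed loop(s), length Σ = 14.581313

segments=18 loops=1 length=14.581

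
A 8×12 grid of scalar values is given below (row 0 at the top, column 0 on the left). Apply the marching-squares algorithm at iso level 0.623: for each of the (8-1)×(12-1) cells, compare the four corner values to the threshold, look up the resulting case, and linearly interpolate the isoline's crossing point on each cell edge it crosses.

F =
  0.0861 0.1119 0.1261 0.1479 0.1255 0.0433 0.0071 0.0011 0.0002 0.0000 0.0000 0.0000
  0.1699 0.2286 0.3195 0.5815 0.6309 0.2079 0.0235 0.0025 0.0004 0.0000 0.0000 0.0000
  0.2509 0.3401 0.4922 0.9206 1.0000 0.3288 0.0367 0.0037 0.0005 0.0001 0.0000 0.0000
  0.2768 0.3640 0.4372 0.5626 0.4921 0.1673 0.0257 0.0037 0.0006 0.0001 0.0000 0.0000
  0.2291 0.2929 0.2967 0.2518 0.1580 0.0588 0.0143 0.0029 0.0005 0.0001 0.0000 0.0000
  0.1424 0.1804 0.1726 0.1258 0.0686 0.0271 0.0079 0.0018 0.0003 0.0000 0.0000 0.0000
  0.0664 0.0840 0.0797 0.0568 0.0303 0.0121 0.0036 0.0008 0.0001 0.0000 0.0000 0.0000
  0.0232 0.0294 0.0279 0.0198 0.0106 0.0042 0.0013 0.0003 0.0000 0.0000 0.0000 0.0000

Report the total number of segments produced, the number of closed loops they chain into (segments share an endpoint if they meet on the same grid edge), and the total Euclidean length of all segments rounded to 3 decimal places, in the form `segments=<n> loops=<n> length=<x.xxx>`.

segments=8 loops=1 length=6.309

cell (0,3): code 0100 → (0.984,4.000)–(1.000,3.840)
cell (0,4): code 1000 → (1.000,4.019)–(0.984,4.000)
cell (1,2): code 0100 → (1.122,3.000)–(2.000,2.305)
cell (1,3): code 1110 → (1.000,3.840)–(1.122,3.000)
cell (1,4): code 1001 → (2.000,4.562)–(1.000,4.019)
cell (2,2): code 0010 → (2.000,2.305)–(2.831,3.000)
cell (2,3): code 0011 → (2.831,3.000)–(2.742,4.000)
cell (2,4): code 0001 → (2.742,4.000)–(2.000,4.562)
total: 8 segments, chained into 1 closed loop(s), length Σ = 6.309303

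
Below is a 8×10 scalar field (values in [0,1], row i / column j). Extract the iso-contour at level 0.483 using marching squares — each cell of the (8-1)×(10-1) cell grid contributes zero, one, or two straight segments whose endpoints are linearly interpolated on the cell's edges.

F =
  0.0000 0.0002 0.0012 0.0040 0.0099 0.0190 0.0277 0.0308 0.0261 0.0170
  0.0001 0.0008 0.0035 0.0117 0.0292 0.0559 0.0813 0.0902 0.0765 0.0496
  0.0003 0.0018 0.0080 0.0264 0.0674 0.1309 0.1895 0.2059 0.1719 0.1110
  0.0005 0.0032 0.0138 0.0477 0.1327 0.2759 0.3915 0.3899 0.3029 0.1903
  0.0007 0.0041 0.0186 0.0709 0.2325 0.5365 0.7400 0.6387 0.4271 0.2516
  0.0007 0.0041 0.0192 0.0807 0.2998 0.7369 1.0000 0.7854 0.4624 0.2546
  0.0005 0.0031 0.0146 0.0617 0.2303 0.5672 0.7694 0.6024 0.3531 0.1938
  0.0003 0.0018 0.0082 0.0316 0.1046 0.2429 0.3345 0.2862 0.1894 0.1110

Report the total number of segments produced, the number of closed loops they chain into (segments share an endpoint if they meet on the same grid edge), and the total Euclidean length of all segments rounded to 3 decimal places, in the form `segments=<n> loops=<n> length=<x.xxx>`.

cell (3,4): code 0100 → (3.795,5.000)–(4.000,4.824)
cell (3,5): code 1100 → (3.263,6.000)–(3.795,5.000)
cell (3,6): code 1100 → (3.374,7.000)–(3.263,6.000)
cell (3,7): code 1000 → (4.000,7.736)–(3.374,7.000)
cell (4,4): code 0110 → (4.000,4.824)–(5.000,4.419)
cell (4,7): code 1001 → (5.000,7.936)–(4.000,7.736)
cell (5,4): code 0110 → (5.000,4.419)–(6.000,4.750)
cell (5,7): code 1001 → (6.000,7.479)–(5.000,7.936)
cell (6,4): code 0010 → (6.000,4.750)–(6.260,5.000)
cell (6,5): code 0011 → (6.260,5.000)–(6.659,6.000)
cell (6,6): code 0011 → (6.659,6.000)–(6.378,7.000)
cell (6,7): code 0001 → (6.378,7.000)–(6.000,7.479)
total: 12 segments, chained into 1 closed loop(s), length Σ = 10.712636

segments=12 loops=1 length=10.713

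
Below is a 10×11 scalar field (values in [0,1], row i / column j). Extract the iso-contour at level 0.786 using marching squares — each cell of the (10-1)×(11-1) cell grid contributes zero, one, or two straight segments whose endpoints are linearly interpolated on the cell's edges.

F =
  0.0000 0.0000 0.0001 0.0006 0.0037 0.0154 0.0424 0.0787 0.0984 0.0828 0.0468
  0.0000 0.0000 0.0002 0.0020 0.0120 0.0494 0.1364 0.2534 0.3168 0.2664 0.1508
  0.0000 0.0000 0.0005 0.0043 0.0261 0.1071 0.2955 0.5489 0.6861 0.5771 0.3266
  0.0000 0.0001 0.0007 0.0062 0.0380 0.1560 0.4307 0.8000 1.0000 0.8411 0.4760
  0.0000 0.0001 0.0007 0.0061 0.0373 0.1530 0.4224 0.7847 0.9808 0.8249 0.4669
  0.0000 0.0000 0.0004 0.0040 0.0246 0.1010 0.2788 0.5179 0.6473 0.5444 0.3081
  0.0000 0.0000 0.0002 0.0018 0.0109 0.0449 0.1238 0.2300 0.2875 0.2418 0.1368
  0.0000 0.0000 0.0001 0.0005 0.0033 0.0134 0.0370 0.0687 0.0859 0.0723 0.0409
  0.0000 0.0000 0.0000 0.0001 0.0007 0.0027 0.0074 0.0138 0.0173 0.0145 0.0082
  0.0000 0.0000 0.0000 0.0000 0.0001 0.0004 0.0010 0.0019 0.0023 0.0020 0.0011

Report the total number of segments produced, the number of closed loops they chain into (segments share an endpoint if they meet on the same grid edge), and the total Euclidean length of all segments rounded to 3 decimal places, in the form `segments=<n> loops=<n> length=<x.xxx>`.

cell (2,6): code 0100 → (2.944,7.000)–(3.000,6.962)
cell (2,7): code 1100 → (2.318,8.000)–(2.944,7.000)
cell (2,8): code 1100 → (2.791,9.000)–(2.318,8.000)
cell (2,9): code 1000 → (3.000,9.151)–(2.791,9.000)
cell (3,6): code 0010 → (3.000,6.962)–(3.915,7.000)
cell (3,7): code 0111 → (3.915,7.000)–(4.000,7.007)
cell (3,9): code 1001 → (4.000,9.109)–(3.000,9.151)
cell (4,7): code 0010 → (4.000,7.007)–(4.584,8.000)
cell (4,8): code 0011 → (4.584,8.000)–(4.139,9.000)
cell (4,9): code 0001 → (4.139,9.000)–(4.000,9.109)
total: 10 segments, chained into 1 closed loop(s), length Σ = 7.036199

segments=10 loops=1 length=7.036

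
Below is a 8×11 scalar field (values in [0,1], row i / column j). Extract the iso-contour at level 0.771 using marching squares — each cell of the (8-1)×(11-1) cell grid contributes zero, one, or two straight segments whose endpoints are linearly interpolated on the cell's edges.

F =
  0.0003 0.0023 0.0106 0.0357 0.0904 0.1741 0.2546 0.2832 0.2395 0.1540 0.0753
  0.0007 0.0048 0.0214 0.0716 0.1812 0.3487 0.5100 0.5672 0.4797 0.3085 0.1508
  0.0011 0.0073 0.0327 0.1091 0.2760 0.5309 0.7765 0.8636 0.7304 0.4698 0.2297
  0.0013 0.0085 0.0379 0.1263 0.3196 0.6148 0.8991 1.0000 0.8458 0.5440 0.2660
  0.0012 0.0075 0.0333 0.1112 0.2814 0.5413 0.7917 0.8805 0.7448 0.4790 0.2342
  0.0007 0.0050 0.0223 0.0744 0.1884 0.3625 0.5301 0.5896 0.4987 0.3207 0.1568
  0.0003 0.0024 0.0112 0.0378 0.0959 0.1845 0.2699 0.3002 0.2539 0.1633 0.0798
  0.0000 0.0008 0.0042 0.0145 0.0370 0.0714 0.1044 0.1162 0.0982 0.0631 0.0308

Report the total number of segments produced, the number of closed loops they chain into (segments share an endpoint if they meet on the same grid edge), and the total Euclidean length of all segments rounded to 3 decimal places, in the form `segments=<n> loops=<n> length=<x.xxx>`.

segments=12 loops=1 length=8.300

cell (1,5): code 0100 → (1.979,6.000)–(2.000,5.978)
cell (1,6): code 1100 → (1.688,7.000)–(1.979,6.000)
cell (1,7): code 1000 → (2.000,7.695)–(1.688,7.000)
cell (2,5): code 0110 → (2.000,5.978)–(3.000,5.549)
cell (2,7): code 1101 → (2.352,8.000)–(2.000,7.695)
cell (2,8): code 1000 → (3.000,8.248)–(2.352,8.000)
cell (3,5): code 0110 → (3.000,5.549)–(4.000,5.917)
cell (3,7): code 1011 → (4.000,7.807)–(3.741,8.000)
cell (3,8): code 0001 → (3.741,8.000)–(3.000,8.248)
cell (4,5): code 0010 → (4.000,5.917)–(4.079,6.000)
cell (4,6): code 0011 → (4.079,6.000)–(4.376,7.000)
cell (4,7): code 0001 → (4.376,7.000)–(4.000,7.807)
total: 12 segments, chained into 1 closed loop(s), length Σ = 8.299541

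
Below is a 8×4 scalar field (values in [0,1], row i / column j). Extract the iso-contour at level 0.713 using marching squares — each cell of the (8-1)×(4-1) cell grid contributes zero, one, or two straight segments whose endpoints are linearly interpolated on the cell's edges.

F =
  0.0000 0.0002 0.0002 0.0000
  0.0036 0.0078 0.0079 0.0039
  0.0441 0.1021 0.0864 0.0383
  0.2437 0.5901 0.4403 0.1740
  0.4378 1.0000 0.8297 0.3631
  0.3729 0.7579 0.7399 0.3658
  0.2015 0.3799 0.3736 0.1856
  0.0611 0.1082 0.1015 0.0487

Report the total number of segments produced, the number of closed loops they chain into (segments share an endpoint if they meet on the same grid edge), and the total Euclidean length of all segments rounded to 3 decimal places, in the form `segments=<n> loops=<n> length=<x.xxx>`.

segments=8 loops=1 length=5.695

cell (3,0): code 0100 → (3.300,1.000)–(4.000,0.490)
cell (3,1): code 1100 → (3.700,2.000)–(3.300,1.000)
cell (3,2): code 1000 → (4.000,2.250)–(3.700,2.000)
cell (4,0): code 0110 → (4.000,0.490)–(5.000,0.883)
cell (4,2): code 1001 → (5.000,2.072)–(4.000,2.250)
cell (5,0): code 0010 → (5.000,0.883)–(5.119,1.000)
cell (5,1): code 0011 → (5.119,1.000)–(5.073,2.000)
cell (5,2): code 0001 → (5.073,2.000)–(5.000,2.072)
total: 8 segments, chained into 1 closed loop(s), length Σ = 5.694864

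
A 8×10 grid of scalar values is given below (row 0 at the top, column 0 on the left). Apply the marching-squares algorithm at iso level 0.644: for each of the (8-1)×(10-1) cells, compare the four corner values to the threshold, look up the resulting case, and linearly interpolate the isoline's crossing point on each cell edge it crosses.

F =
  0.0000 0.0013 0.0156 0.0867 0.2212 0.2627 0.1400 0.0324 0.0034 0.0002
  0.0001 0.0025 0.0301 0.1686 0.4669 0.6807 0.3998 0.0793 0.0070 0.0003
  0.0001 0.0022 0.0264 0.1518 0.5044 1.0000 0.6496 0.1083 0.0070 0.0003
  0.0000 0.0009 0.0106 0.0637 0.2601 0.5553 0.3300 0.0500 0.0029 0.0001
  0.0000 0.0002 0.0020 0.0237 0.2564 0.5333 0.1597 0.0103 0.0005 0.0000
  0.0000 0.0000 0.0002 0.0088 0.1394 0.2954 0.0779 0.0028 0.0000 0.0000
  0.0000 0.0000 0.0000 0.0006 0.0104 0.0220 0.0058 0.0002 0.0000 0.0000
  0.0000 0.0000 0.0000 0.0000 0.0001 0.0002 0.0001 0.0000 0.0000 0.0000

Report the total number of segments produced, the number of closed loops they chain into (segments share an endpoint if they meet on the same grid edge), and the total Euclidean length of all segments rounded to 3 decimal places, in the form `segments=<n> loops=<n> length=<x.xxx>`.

segments=8 loops=1 length=5.189

cell (0,4): code 0100 → (0.912,5.000)–(1.000,4.828)
cell (0,5): code 1000 → (1.000,5.131)–(0.912,5.000)
cell (1,4): code 0110 → (1.000,4.828)–(2.000,4.282)
cell (1,5): code 1101 → (1.978,6.000)–(1.000,5.131)
cell (1,6): code 1000 → (2.000,6.010)–(1.978,6.000)
cell (2,4): code 0010 → (2.000,4.282)–(2.801,5.000)
cell (2,5): code 0011 → (2.801,5.000)–(2.018,6.000)
cell (2,6): code 0001 → (2.018,6.000)–(2.000,6.010)
total: 8 segments, chained into 1 closed loop(s), length Σ = 5.188797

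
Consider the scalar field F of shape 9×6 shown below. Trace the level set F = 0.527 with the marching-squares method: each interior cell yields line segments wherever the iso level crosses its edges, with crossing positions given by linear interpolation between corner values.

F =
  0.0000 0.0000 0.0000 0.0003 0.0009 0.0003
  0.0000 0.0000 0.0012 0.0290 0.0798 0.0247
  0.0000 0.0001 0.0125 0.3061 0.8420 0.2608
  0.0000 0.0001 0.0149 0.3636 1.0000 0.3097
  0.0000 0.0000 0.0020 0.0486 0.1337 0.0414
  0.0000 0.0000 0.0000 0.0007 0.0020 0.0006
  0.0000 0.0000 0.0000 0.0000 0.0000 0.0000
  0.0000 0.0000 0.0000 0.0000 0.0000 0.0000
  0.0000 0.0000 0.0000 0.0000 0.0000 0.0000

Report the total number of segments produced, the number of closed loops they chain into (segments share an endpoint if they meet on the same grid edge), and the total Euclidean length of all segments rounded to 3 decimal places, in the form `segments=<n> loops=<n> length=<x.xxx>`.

segments=6 loops=1 length=5.221

cell (1,3): code 0100 → (1.587,4.000)–(2.000,3.412)
cell (1,4): code 1000 → (2.000,4.542)–(1.587,4.000)
cell (2,3): code 0110 → (2.000,3.412)–(3.000,3.257)
cell (2,4): code 1001 → (3.000,4.685)–(2.000,4.542)
cell (3,3): code 0010 → (3.000,3.257)–(3.546,4.000)
cell (3,4): code 0001 → (3.546,4.000)–(3.000,4.685)
total: 6 segments, chained into 1 closed loop(s), length Σ = 5.220714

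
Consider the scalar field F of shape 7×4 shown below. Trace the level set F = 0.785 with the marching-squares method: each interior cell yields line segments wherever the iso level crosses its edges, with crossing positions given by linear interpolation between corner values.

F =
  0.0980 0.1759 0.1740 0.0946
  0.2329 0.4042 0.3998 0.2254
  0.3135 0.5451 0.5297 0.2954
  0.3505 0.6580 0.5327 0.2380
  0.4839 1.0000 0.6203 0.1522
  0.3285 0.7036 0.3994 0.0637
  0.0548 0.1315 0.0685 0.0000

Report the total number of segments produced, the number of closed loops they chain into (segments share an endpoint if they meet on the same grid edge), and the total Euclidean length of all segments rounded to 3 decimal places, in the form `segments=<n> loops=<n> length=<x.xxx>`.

cell (3,0): code 0100 → (3.371,1.000)–(4.000,0.583)
cell (3,1): code 1000 → (4.000,1.566)–(3.371,1.000)
cell (4,0): code 0010 → (4.000,0.583)–(4.725,1.000)
cell (4,1): code 0001 → (4.725,1.000)–(4.000,1.566)
total: 4 segments, chained into 1 closed loop(s), length Σ = 3.356919

segments=4 loops=1 length=3.357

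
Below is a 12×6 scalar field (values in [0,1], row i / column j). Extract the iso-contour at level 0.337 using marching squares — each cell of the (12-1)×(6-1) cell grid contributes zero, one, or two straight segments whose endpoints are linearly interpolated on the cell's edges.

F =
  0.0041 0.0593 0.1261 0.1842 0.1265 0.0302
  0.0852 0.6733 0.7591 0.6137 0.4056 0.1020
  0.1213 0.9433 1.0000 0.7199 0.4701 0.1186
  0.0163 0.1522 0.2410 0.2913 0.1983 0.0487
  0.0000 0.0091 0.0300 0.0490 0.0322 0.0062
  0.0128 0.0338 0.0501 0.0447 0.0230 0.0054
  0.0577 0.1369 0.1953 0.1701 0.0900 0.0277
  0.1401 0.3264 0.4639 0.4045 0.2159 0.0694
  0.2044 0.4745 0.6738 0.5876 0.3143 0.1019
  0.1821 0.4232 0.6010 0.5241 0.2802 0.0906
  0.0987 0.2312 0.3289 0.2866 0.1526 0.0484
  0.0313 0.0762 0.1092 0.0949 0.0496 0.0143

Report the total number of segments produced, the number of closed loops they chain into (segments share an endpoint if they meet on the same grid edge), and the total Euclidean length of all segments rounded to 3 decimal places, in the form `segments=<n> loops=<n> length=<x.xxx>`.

segments=24 loops=2 length=21.665

cell (0,0): code 0100 → (0.452,1.000)–(1.000,0.428)
cell (0,1): code 1100 → (0.333,2.000)–(0.452,1.000)
cell (0,2): code 1100 → (0.356,3.000)–(0.333,2.000)
cell (0,3): code 1100 → (0.754,4.000)–(0.356,3.000)
cell (0,4): code 1000 → (1.000,4.226)–(0.754,4.000)
cell (1,0): code 0110 → (1.000,0.428)–(2.000,0.262)
cell (1,4): code 1001 → (2.000,4.379)–(1.000,4.226)
cell (2,0): code 0010 → (2.000,0.262)–(2.766,1.000)
cell (2,1): code 0011 → (2.766,1.000)–(2.874,2.000)
cell (2,2): code 0011 → (2.874,2.000)–(2.893,3.000)
cell (2,3): code 0011 → (2.893,3.000)–(2.490,4.000)
cell (2,4): code 0001 → (2.490,4.000)–(2.000,4.379)
cell (6,1): code 0100 → (6.528,2.000)–(7.000,1.077)
cell (6,2): code 1100 → (6.712,3.000)–(6.528,2.000)
cell (6,3): code 1000 → (7.000,3.358)–(6.712,3.000)
cell (7,0): code 0100 → (7.072,1.000)–(8.000,0.491)
cell (7,1): code 1110 → (7.000,1.077)–(7.072,1.000)
cell (7,3): code 1001 → (8.000,3.917)–(7.000,3.358)
cell (8,0): code 0110 → (8.000,0.491)–(9.000,0.642)
cell (8,3): code 1001 → (9.000,3.767)–(8.000,3.917)
cell (9,0): code 0010 → (9.000,0.642)–(9.449,1.000)
cell (9,1): code 0011 → (9.449,1.000)–(9.970,2.000)
cell (9,2): code 0011 → (9.970,2.000)–(9.788,3.000)
cell (9,3): code 0001 → (9.788,3.000)–(9.000,3.767)
total: 24 segments, chained into 2 closed loop(s), length Σ = 21.664775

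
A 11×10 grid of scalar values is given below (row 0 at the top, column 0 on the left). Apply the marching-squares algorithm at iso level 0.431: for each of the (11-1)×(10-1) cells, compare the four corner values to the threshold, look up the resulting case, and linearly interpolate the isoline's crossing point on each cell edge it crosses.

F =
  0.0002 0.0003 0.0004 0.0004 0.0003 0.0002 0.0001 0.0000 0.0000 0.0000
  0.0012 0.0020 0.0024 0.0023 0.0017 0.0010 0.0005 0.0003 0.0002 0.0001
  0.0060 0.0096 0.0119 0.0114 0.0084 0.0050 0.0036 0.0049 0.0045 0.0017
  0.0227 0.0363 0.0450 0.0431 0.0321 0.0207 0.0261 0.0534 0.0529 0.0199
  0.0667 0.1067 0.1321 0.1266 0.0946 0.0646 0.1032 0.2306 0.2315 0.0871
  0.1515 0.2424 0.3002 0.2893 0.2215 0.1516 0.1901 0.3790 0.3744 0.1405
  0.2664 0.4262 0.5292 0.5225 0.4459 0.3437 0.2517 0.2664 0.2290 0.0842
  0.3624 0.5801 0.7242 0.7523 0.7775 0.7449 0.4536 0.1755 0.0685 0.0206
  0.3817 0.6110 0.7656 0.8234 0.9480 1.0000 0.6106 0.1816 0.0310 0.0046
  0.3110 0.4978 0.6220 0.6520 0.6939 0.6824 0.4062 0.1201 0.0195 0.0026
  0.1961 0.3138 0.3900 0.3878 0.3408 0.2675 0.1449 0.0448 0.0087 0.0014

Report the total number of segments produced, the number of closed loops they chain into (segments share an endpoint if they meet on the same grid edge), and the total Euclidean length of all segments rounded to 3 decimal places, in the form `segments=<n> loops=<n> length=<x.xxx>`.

segments=20 loops=1 length=16.714

cell (5,1): code 0100 → (5.571,2.000)–(6.000,1.047)
cell (5,2): code 1100 → (5.608,3.000)–(5.571,2.000)
cell (5,3): code 1100 → (5.934,4.000)–(5.608,3.000)
cell (5,4): code 1000 → (6.000,4.146)–(5.934,4.000)
cell (6,0): code 0100 → (6.031,1.000)–(7.000,0.315)
cell (6,1): code 1110 → (6.000,1.047)–(6.031,1.000)
cell (6,4): code 1101 → (6.218,5.000)–(6.000,4.146)
cell (6,5): code 1100 → (6.888,6.000)–(6.218,5.000)
cell (6,6): code 1000 → (7.000,6.081)–(6.888,6.000)
cell (7,0): code 0110 → (7.000,0.315)–(8.000,0.215)
cell (7,6): code 1001 → (8.000,6.419)–(7.000,6.081)
cell (8,0): code 0110 → (8.000,0.215)–(9.000,0.642)
cell (8,5): code 1011 → (9.000,5.910)–(8.879,6.000)
cell (8,6): code 0001 → (8.879,6.000)–(8.000,6.419)
cell (9,0): code 0010 → (9.000,0.642)–(9.363,1.000)
cell (9,1): code 0011 → (9.363,1.000)–(9.823,2.000)
cell (9,2): code 0011 → (9.823,2.000)–(9.836,3.000)
cell (9,3): code 0011 → (9.836,3.000)–(9.745,4.000)
cell (9,4): code 0011 → (9.745,4.000)–(9.606,5.000)
cell (9,5): code 0001 → (9.606,5.000)–(9.000,5.910)
total: 20 segments, chained into 1 closed loop(s), length Σ = 16.714210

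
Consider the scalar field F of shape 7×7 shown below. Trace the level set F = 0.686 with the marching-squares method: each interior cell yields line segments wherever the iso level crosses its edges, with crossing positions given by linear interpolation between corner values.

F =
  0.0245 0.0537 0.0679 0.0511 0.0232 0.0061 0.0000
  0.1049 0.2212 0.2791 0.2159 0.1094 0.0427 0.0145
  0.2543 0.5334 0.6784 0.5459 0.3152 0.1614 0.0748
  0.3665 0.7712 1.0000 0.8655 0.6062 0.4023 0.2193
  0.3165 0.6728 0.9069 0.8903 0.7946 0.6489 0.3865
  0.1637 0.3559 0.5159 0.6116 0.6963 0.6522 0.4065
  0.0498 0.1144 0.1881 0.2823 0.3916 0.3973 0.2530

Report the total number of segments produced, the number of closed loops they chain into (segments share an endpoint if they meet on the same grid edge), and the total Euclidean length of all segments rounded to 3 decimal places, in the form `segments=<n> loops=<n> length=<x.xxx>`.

cell (2,0): code 0100 → (2.642,1.000)–(3.000,0.789)
cell (2,1): code 1100 → (2.024,2.000)–(2.642,1.000)
cell (2,2): code 1100 → (2.438,3.000)–(2.024,2.000)
cell (2,3): code 1000 → (3.000,3.692)–(2.438,3.000)
cell (3,0): code 0010 → (3.000,0.789)–(3.866,1.000)
cell (3,1): code 0111 → (3.866,1.000)–(4.000,1.056)
cell (3,3): code 1101 → (3.424,4.000)–(3.000,3.692)
cell (3,4): code 1000 → (4.000,4.745)–(3.424,4.000)
cell (4,1): code 0010 → (4.000,1.056)–(4.565,2.000)
cell (4,2): code 0011 → (4.565,2.000)–(4.733,3.000)
cell (4,3): code 0111 → (4.733,3.000)–(5.000,3.878)
cell (4,4): code 1001 → (5.000,4.234)–(4.000,4.745)
cell (5,3): code 0010 → (5.000,3.878)–(5.034,4.000)
cell (5,4): code 0001 → (5.034,4.000)–(5.000,4.234)
total: 14 segments, chained into 1 closed loop(s), length Σ = 10.585070

segments=14 loops=1 length=10.585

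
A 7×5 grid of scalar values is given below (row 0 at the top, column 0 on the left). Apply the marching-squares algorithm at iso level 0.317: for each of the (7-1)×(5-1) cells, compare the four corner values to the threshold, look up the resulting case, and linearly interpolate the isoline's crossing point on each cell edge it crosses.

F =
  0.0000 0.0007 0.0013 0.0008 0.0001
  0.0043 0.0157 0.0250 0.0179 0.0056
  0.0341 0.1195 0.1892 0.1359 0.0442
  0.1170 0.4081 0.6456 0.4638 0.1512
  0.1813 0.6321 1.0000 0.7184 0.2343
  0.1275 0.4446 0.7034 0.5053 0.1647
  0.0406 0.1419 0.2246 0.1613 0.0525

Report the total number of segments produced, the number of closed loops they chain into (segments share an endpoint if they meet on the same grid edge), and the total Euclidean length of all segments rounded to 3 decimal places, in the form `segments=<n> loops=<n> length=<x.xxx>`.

cell (2,0): code 0100 → (2.684,1.000)–(3.000,0.687)
cell (2,1): code 1100 → (2.280,2.000)–(2.684,1.000)
cell (2,2): code 1100 → (2.552,3.000)–(2.280,2.000)
cell (2,3): code 1000 → (3.000,3.470)–(2.552,3.000)
cell (3,0): code 0110 → (3.000,0.687)–(4.000,0.301)
cell (3,3): code 1001 → (4.000,3.829)–(3.000,3.470)
cell (4,0): code 0110 → (4.000,0.301)–(5.000,0.598)
cell (4,3): code 1001 → (5.000,3.553)–(4.000,3.829)
cell (5,0): code 0010 → (5.000,0.598)–(5.422,1.000)
cell (5,1): code 0011 → (5.422,1.000)–(5.807,2.000)
cell (5,2): code 0011 → (5.807,2.000)–(5.547,3.000)
cell (5,3): code 0001 → (5.547,3.000)–(5.000,3.553)
total: 12 segments, chained into 1 closed loop(s), length Σ = 10.889138

segments=12 loops=1 length=10.889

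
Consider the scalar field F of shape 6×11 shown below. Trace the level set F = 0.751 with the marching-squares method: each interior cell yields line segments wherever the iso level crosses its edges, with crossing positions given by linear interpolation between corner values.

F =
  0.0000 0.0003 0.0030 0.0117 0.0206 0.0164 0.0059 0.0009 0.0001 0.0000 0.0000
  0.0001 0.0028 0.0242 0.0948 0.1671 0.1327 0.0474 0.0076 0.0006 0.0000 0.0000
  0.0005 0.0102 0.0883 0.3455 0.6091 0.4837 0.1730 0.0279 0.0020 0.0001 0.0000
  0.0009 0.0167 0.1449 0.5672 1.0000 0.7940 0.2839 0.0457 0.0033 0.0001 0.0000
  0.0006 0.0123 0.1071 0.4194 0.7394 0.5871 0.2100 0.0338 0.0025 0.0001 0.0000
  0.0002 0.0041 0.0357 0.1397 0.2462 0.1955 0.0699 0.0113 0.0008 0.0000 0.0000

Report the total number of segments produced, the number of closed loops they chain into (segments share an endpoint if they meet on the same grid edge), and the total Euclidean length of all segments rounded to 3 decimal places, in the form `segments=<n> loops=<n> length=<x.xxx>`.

cell (2,3): code 0100 → (2.363,4.000)–(3.000,3.425)
cell (2,4): code 1100 → (2.861,5.000)–(2.363,4.000)
cell (2,5): code 1000 → (3.000,5.084)–(2.861,5.000)
cell (3,3): code 0010 → (3.000,3.425)–(3.955,4.000)
cell (3,4): code 0011 → (3.955,4.000)–(3.208,5.000)
cell (3,5): code 0001 → (3.208,5.000)–(3.000,5.084)
total: 6 segments, chained into 1 closed loop(s), length Σ = 4.726070

segments=6 loops=1 length=4.726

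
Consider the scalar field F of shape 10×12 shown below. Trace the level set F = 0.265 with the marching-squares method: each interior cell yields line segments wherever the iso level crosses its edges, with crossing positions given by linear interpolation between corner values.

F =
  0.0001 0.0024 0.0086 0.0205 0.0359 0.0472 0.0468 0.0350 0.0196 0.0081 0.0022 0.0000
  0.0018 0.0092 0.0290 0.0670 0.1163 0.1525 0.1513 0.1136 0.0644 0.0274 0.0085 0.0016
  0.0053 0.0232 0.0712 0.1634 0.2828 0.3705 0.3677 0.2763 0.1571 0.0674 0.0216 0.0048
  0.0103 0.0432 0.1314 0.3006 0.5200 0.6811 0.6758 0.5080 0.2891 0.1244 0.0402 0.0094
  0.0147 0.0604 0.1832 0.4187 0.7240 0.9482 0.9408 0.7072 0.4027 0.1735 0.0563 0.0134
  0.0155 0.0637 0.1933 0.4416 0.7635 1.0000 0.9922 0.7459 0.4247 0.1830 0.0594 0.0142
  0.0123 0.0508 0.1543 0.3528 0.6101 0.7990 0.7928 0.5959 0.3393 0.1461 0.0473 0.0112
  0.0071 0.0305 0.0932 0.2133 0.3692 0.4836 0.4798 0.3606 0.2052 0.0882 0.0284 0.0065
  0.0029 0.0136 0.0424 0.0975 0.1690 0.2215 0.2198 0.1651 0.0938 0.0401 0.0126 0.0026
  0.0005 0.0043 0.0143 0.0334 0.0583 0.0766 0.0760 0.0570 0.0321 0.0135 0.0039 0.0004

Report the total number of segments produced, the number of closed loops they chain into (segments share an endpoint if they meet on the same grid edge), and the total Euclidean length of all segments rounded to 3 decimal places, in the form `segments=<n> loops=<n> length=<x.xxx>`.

segments=24 loops=1 length=19.899

cell (1,3): code 0100 → (1.893,4.000)–(2.000,3.851)
cell (1,4): code 1100 → (1.516,5.000)–(1.893,4.000)
cell (1,5): code 1100 → (1.525,6.000)–(1.516,5.000)
cell (1,6): code 1100 → (1.931,7.000)–(1.525,6.000)
cell (1,7): code 1000 → (2.000,7.095)–(1.931,7.000)
cell (2,2): code 0100 → (2.741,3.000)–(3.000,2.790)
cell (2,3): code 1110 → (2.000,3.851)–(2.741,3.000)
cell (2,7): code 1101 → (2.817,8.000)–(2.000,7.095)
cell (2,8): code 1000 → (3.000,8.146)–(2.817,8.000)
cell (3,2): code 0110 → (3.000,2.790)–(4.000,2.347)
cell (3,8): code 1001 → (4.000,8.601)–(3.000,8.146)
cell (4,2): code 0110 → (4.000,2.347)–(5.000,2.289)
cell (4,8): code 1001 → (5.000,8.661)–(4.000,8.601)
cell (5,2): code 0110 → (5.000,2.289)–(6.000,2.558)
cell (5,8): code 1001 → (6.000,8.385)–(5.000,8.661)
cell (6,2): code 0010 → (6.000,2.558)–(6.629,3.000)
cell (6,3): code 0111 → (6.629,3.000)–(7.000,3.332)
cell (6,7): code 1011 → (7.000,7.615)–(6.554,8.000)
cell (6,8): code 0001 → (6.554,8.000)–(6.000,8.385)
cell (7,3): code 0010 → (7.000,3.332)–(7.520,4.000)
cell (7,4): code 0011 → (7.520,4.000)–(7.834,5.000)
cell (7,5): code 0011 → (7.834,5.000)–(7.826,6.000)
cell (7,6): code 0011 → (7.826,6.000)–(7.489,7.000)
cell (7,7): code 0001 → (7.489,7.000)–(7.000,7.615)
total: 24 segments, chained into 1 closed loop(s), length Σ = 19.899113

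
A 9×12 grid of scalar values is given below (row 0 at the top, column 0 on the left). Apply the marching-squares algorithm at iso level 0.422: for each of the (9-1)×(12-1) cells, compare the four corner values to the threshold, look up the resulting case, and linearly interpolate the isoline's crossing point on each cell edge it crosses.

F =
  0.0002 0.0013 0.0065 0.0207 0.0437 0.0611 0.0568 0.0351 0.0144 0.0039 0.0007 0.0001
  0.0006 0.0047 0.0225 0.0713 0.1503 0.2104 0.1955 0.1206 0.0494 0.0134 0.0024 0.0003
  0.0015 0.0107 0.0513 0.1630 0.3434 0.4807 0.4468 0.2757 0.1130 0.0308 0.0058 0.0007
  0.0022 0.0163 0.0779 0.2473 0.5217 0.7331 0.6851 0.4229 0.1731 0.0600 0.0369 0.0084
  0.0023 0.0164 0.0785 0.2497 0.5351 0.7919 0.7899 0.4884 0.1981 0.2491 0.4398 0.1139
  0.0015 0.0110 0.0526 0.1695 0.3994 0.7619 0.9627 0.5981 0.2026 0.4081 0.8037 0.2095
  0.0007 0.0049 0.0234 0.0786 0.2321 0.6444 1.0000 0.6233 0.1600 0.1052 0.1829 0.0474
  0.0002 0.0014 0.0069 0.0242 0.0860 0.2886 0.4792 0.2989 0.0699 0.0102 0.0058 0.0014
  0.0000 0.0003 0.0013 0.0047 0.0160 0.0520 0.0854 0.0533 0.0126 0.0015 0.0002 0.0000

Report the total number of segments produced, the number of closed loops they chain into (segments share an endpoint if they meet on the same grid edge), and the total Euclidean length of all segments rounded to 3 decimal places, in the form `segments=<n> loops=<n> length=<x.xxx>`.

cell (1,4): code 0100 → (1.783,5.000)–(2.000,4.572)
cell (1,5): code 1100 → (1.901,6.000)–(1.783,5.000)
cell (1,6): code 1000 → (2.000,6.145)–(1.901,6.000)
cell (2,3): code 0100 → (2.441,4.000)–(3.000,3.637)
cell (2,4): code 1110 → (2.000,4.572)–(2.441,4.000)
cell (2,6): code 1101 → (2.994,7.000)–(2.000,6.145)
cell (2,7): code 1000 → (3.000,7.004)–(2.994,7.000)
cell (3,3): code 0110 → (3.000,3.637)–(4.000,3.604)
cell (3,7): code 1001 → (4.000,7.229)–(3.000,7.004)
cell (3,9): code 0100 → (3.956,10.000)–(4.000,9.907)
cell (3,10): code 1000 → (4.000,10.055)–(3.956,10.000)
cell (4,3): code 0010 → (4.000,3.604)–(4.833,4.000)
cell (4,4): code 0111 → (4.833,4.000)–(5.000,4.062)
cell (4,7): code 1001 → (5.000,7.445)–(4.000,7.229)
cell (4,9): code 0110 → (4.000,9.907)–(5.000,9.035)
cell (4,10): code 1001 → (5.000,10.642)–(4.000,10.055)
cell (5,4): code 0110 → (5.000,4.062)–(6.000,4.461)
cell (5,7): code 1001 → (6.000,7.434)–(5.000,7.445)
cell (5,9): code 0010 → (5.000,9.035)–(5.615,10.000)
cell (5,10): code 0001 → (5.615,10.000)–(5.000,10.642)
cell (6,4): code 0010 → (6.000,4.461)–(6.625,5.000)
cell (6,5): code 0111 → (6.625,5.000)–(7.000,5.700)
cell (6,6): code 1011 → (7.000,6.317)–(6.621,7.000)
cell (6,7): code 0001 → (6.621,7.000)–(6.000,7.434)
cell (7,5): code 0010 → (7.000,5.700)–(7.145,6.000)
cell (7,6): code 0001 → (7.145,6.000)–(7.000,6.317)
total: 26 segments, chained into 2 closed loop(s), length Σ = 19.129175

segments=26 loops=2 length=19.129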